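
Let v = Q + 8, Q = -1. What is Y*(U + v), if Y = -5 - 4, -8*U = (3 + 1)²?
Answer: -45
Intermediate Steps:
v = 7 (v = -1 + 8 = 7)
U = -2 (U = -(3 + 1)²/8 = -⅛*4² = -⅛*16 = -2)
Y = -9
Y*(U + v) = -9*(-2 + 7) = -9*5 = -45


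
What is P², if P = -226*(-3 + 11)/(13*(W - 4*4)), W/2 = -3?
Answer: 817216/20449 ≈ 39.964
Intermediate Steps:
W = -6 (W = 2*(-3) = -6)
P = 904/143 (P = -226*(-3 + 11)/(13*(-6 - 4*4)) = -226*8/(13*(-6 - 16)) = -226/(13*(-22*⅛)) = -226/(13*(-11/4)) = -226/(-143/4) = -226*(-4/143) = 904/143 ≈ 6.3217)
P² = (904/143)² = 817216/20449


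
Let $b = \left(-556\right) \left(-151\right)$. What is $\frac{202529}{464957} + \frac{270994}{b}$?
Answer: $\frac{71502040991}{19517964946} \approx 3.6634$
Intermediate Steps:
$b = 83956$
$\frac{202529}{464957} + \frac{270994}{b} = \frac{202529}{464957} + \frac{270994}{83956} = 202529 \cdot \frac{1}{464957} + 270994 \cdot \frac{1}{83956} = \frac{202529}{464957} + \frac{135497}{41978} = \frac{71502040991}{19517964946}$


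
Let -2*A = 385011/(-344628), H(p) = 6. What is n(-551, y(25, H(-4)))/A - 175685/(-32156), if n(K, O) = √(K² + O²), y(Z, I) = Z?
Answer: 175685/32156 + 76584*√304226/42779 ≈ 992.89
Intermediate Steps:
A = 42779/76584 (A = -385011/(2*(-344628)) = -385011*(-1)/(2*344628) = -½*(-42779/38292) = 42779/76584 ≈ 0.55859)
n(-551, y(25, H(-4)))/A - 175685/(-32156) = √((-551)² + 25²)/(42779/76584) - 175685/(-32156) = √(303601 + 625)*(76584/42779) - 175685*(-1/32156) = √304226*(76584/42779) + 175685/32156 = 76584*√304226/42779 + 175685/32156 = 175685/32156 + 76584*√304226/42779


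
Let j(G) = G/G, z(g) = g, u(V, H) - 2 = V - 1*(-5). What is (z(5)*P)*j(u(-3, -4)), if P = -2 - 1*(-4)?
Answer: 10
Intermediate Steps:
u(V, H) = 7 + V (u(V, H) = 2 + (V - 1*(-5)) = 2 + (V + 5) = 2 + (5 + V) = 7 + V)
P = 2 (P = -2 + 4 = 2)
j(G) = 1
(z(5)*P)*j(u(-3, -4)) = (5*2)*1 = 10*1 = 10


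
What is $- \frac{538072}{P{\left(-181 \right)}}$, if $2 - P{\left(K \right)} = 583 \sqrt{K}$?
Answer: $- \frac{1076144}{61519913} - \frac{313695976 i \sqrt{181}}{61519913} \approx -0.017493 - 68.601 i$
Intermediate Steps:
$P{\left(K \right)} = 2 - 583 \sqrt{K}$
$- \frac{538072}{P{\left(-181 \right)}} = - \frac{538072}{2 - 583 \sqrt{-181}} = - \frac{538072}{2 - 583 i \sqrt{181}}$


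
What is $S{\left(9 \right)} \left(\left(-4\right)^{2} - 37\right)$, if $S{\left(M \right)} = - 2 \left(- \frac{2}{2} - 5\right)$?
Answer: $-252$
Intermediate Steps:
$S{\left(M \right)} = 12$ ($S{\left(M \right)} = - 2 \left(\left(-2\right) \frac{1}{2} - 5\right) = - 2 \left(-1 - 5\right) = \left(-2\right) \left(-6\right) = 12$)
$S{\left(9 \right)} \left(\left(-4\right)^{2} - 37\right) = 12 \left(\left(-4\right)^{2} - 37\right) = 12 \left(16 - 37\right) = 12 \left(-21\right) = -252$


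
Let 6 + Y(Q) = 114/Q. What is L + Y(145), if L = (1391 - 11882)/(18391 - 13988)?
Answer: -4849863/638435 ≈ -7.5965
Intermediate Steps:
Y(Q) = -6 + 114/Q
L = -10491/4403 ≈ -2.3827
L + Y(145) = -10491/4403 + (-6 + 114/145) = -10491/4403 - 756/145 = -4849863/638435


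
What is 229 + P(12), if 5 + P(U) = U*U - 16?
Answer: 352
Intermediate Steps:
P(U) = -21 + U² (P(U) = -5 + (U*U - 16) = -5 + (U² - 16) = -5 + (-16 + U²) = -21 + U²)
229 + P(12) = 229 + (-21 + 12²) = 229 + (-21 + 144) = 229 + 123 = 352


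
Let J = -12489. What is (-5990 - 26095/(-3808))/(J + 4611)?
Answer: 1340225/1764672 ≈ 0.75948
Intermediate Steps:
(-5990 - 26095/(-3808))/(J + 4611) = (-5990 - 26095/(-3808))/(-12489 + 4611) = (-5990 - 26095*(-1/3808))/(-7878) = (-5990 + 1535/224)*(-1/7878) = -1340225/224*(-1/7878) = 1340225/1764672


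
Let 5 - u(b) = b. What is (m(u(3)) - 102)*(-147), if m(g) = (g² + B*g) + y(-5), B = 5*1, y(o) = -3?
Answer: 13377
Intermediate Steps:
u(b) = 5 - b
B = 5
m(g) = -3 + g² + 5*g (m(g) = (g² + 5*g) - 3 = -3 + g² + 5*g)
(m(u(3)) - 102)*(-147) = ((-3 + (5 - 1*3)² + 5*(5 - 1*3)) - 102)*(-147) = ((-3 + (5 - 3)² + 5*(5 - 3)) - 102)*(-147) = ((-3 + 2² + 5*2) - 102)*(-147) = ((-3 + 4 + 10) - 102)*(-147) = (11 - 102)*(-147) = -91*(-147) = 13377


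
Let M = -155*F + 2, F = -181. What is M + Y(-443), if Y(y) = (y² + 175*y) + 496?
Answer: 147277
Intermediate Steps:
Y(y) = 496 + y² + 175*y
M = 28057 (M = -155*(-181) + 2 = 28055 + 2 = 28057)
M + Y(-443) = 28057 + (496 + (-443)² + 175*(-443)) = 28057 + (496 + 196249 - 77525) = 28057 + 119220 = 147277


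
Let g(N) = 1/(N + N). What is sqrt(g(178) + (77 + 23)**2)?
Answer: sqrt(316840089)/178 ≈ 100.00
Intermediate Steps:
g(N) = 1/(2*N)
sqrt(g(178) + (77 + 23)**2) = sqrt((1/2)/178 + (77 + 23)**2) = sqrt((1/2)*(1/178) + 100**2) = sqrt(1/356 + 10000) = sqrt(3560001/356) = sqrt(316840089)/178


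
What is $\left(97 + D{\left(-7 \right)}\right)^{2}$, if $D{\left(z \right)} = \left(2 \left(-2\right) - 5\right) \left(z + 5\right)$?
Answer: $13225$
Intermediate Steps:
$D{\left(z \right)} = -45 - 9 z$ ($D{\left(z \right)} = \left(-4 - 5\right) \left(5 + z\right) = - 9 \left(5 + z\right) = -45 - 9 z$)
$\left(97 + D{\left(-7 \right)}\right)^{2} = \left(97 - -18\right)^{2} = \left(97 + \left(-45 + 63\right)\right)^{2} = \left(97 + 18\right)^{2} = 115^{2} = 13225$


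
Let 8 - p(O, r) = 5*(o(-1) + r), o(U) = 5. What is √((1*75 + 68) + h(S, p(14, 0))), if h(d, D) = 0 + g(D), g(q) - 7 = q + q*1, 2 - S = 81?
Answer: 2*√29 ≈ 10.770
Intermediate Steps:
S = -79 (S = 2 - 1*81 = 2 - 81 = -79)
g(q) = 7 + 2*q (g(q) = 7 + (q + q*1) = 7 + (q + q) = 7 + 2*q)
p(O, r) = -17 - 5*r (p(O, r) = 8 - 5*(5 + r) = 8 - (25 + 5*r) = 8 + (-25 - 5*r) = -17 - 5*r)
h(d, D) = 7 + 2*D (h(d, D) = 0 + (7 + 2*D) = 7 + 2*D)
√((1*75 + 68) + h(S, p(14, 0))) = √((1*75 + 68) + (7 + 2*(-17 - 5*0))) = √((75 + 68) + (7 + 2*(-17 + 0))) = √(143 + (7 + 2*(-17))) = √(143 + (7 - 34)) = √(143 - 27) = √116 = 2*√29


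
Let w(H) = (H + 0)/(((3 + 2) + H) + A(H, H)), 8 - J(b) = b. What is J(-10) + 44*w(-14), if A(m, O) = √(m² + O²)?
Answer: 54/311 - 8624*√2/311 ≈ -39.042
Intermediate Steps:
A(m, O) = √(O² + m²)
J(b) = 8 - b
w(H) = H/(5 + H + √2*√(H²)) (w(H) = (H + 0)/(((3 + 2) + H) + √(H² + H²)) = H/((5 + H) + √(2*H²)) = H/((5 + H) + √2*√(H²)) = H/(5 + H + √2*√(H²)))
J(-10) + 44*w(-14) = (8 - 1*(-10)) + 44*(-14/(5 - 14 + √2*√((-14)²))) = (8 + 10) + 44*(-14/(5 - 14 + √2*√196)) = 18 + 44*(-14/(5 - 14 + √2*14)) = 18 + 44*(-14/(5 - 14 + 14*√2)) = 18 + 44*(-14/(-9 + 14*√2)) = 18 - 616/(-9 + 14*√2)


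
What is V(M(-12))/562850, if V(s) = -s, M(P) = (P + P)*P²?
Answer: 1728/281425 ≈ 0.0061402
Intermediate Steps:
M(P) = 2*P³ (M(P) = (2*P)*P² = 2*P³)
V(M(-12))/562850 = -2*(-12)³/562850 = -2*(-1728)*(1/562850) = -1*(-3456)*(1/562850) = 3456*(1/562850) = 1728/281425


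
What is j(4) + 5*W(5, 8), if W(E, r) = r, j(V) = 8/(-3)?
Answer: 112/3 ≈ 37.333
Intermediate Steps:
j(V) = -8/3 (j(V) = 8*(-⅓) = -8/3)
j(4) + 5*W(5, 8) = -8/3 + 5*8 = -8/3 + 40 = 112/3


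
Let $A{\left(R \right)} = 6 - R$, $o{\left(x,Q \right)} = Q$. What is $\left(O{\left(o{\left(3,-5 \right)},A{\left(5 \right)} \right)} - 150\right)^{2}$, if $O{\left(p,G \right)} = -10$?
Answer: $25600$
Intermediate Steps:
$\left(O{\left(o{\left(3,-5 \right)},A{\left(5 \right)} \right)} - 150\right)^{2} = \left(-10 - 150\right)^{2} = \left(-160\right)^{2} = 25600$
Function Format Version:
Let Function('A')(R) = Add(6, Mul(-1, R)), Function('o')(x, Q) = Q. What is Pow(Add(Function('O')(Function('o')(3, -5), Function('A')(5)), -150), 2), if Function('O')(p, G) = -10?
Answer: 25600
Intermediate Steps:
Pow(Add(Function('O')(Function('o')(3, -5), Function('A')(5)), -150), 2) = Pow(Add(-10, -150), 2) = Pow(-160, 2) = 25600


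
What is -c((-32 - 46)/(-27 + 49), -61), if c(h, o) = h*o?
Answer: -2379/11 ≈ -216.27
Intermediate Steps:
-c((-32 - 46)/(-27 + 49), -61) = -(-32 - 46)/(-27 + 49)*(-61) = -(-78/22)*(-61) = -(-78*1/22)*(-61) = -(-39)*(-61)/11 = -1*2379/11 = -2379/11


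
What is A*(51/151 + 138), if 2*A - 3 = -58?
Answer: -1148895/302 ≈ -3804.3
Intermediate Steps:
A = -55/2 (A = 3/2 + (½)*(-58) = 3/2 - 29 = -55/2 ≈ -27.500)
A*(51/151 + 138) = -55*(51/151 + 138)/2 = -55/2*20889/151 = -1148895/302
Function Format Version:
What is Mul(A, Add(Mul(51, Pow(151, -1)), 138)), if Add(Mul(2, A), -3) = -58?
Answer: Rational(-1148895, 302) ≈ -3804.3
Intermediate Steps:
A = Rational(-55, 2) (A = Add(Rational(3, 2), Mul(Rational(1, 2), -58)) = Add(Rational(3, 2), -29) = Rational(-55, 2) ≈ -27.500)
Mul(A, Add(Mul(51, Pow(151, -1)), 138)) = Mul(Rational(-55, 2), Add(Mul(51, Pow(151, -1)), 138)) = Mul(Rational(-55, 2), Add(Mul(51, Rational(1, 151)), 138)) = Mul(Rational(-55, 2), Add(Rational(51, 151), 138)) = Mul(Rational(-55, 2), Rational(20889, 151)) = Rational(-1148895, 302)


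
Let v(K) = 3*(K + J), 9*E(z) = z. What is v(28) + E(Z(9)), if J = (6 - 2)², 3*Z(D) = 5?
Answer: 3569/27 ≈ 132.19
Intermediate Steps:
Z(D) = 5/3 (Z(D) = (⅓)*5 = 5/3)
J = 16 (J = 4² = 16)
E(z) = z/9
v(K) = 48 + 3*K (v(K) = 3*(K + 16) = 3*(16 + K) = 48 + 3*K)
v(28) + E(Z(9)) = (48 + 3*28) + (⅑)*(5/3) = (48 + 84) + 5/27 = 132 + 5/27 = 3569/27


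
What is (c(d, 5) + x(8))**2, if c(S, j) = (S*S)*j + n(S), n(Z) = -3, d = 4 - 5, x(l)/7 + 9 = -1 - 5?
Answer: 10609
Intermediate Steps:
x(l) = -105 (x(l) = -63 + 7*(-1 - 5) = -63 + 7*(-6) = -63 - 42 = -105)
d = -1
c(S, j) = -3 + j*S**2 (c(S, j) = (S*S)*j - 3 = S**2*j - 3 = j*S**2 - 3 = -3 + j*S**2)
(c(d, 5) + x(8))**2 = ((-3 + 5*(-1)**2) - 105)**2 = ((-3 + 5*1) - 105)**2 = ((-3 + 5) - 105)**2 = (2 - 105)**2 = (-103)**2 = 10609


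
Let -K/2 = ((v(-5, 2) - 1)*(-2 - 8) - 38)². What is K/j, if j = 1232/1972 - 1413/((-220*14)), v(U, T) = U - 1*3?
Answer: -8211723520/1645249 ≈ -4991.2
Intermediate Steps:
v(U, T) = -3 + U (v(U, T) = U - 3 = -3 + U)
j = 1645249/1518440 (j = 1232*(1/1972) - 1413/(-3080) = 308/493 - 1413*(-1/3080) = 308/493 + 1413/3080 = 1645249/1518440 ≈ 1.0835)
K = -5408 (K = -2*(((-3 - 5) - 1)*(-2 - 8) - 38)² = -2*((-8 - 1)*(-10) - 38)² = -2*(-9*(-10) - 38)² = -2*(90 - 38)² = -2*52² = -2*2704 = -5408)
K/j = -5408/1645249/1518440 = -5408*1518440/1645249 = -8211723520/1645249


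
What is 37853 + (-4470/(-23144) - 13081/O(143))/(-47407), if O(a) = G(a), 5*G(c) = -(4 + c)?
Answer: 3052589668438159/80643289188 ≈ 37853.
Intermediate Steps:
G(c) = -4/5 - c/5 (G(c) = (-(4 + c))/5 = (-4 - c)/5 = -4/5 - c/5)
O(a) = -4/5 - a/5
37853 + (-4470/(-23144) - 13081/O(143))/(-47407) = 37853 + (-4470/(-23144) - 13081/(-4/5 - 1/5*143))/(-47407) = 37853 + (-4470*(-1/23144) - 13081/(-4/5 - 143/5))*(-1/47407) = 37853 + (2235/11572 - 13081/(-147/5))*(-1/47407) = 37853 + (2235/11572 - 13081*(-5/147))*(-1/47407) = 37853 + (2235/11572 + 65405/147)*(-1/47407) = 37853 + (757195205/1701084)*(-1/47407) = 37853 - 757195205/80643289188 = 3052589668438159/80643289188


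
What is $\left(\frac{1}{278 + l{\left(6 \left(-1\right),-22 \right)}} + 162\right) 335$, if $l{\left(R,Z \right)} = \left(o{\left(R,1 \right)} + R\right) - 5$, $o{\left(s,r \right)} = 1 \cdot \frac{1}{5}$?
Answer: $\frac{72506395}{1336} \approx 54271.0$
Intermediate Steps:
$o{\left(s,r \right)} = \frac{1}{5}$ ($o{\left(s,r \right)} = 1 \cdot \frac{1}{5} = \frac{1}{5}$)
$l{\left(R,Z \right)} = - \frac{24}{5} + R$ ($l{\left(R,Z \right)} = \left(\frac{1}{5} + R\right) - 5 = - \frac{24}{5} + R$)
$\left(\frac{1}{278 + l{\left(6 \left(-1\right),-22 \right)}} + 162\right) 335 = \left(\frac{1}{278 + \left(- \frac{24}{5} + 6 \left(-1\right)\right)} + 162\right) 335 = \left(\frac{1}{278 - \frac{54}{5}} + 162\right) 335 = \left(\frac{1}{\frac{1336}{5}} + 162\right) 335 = \left(\frac{5}{1336} + 162\right) 335 = \frac{216437}{1336} \cdot 335 = \frac{72506395}{1336}$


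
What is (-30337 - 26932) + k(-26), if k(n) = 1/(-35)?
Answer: -2004416/35 ≈ -57269.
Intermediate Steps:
k(n) = -1/35
(-30337 - 26932) + k(-26) = (-30337 - 26932) - 1/35 = -57269 - 1/35 = -2004416/35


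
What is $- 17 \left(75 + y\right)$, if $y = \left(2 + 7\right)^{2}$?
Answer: $-2652$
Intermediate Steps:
$y = 81$ ($y = 9^{2} = 81$)
$- 17 \left(75 + y\right) = - 17 \left(75 + 81\right) = \left(-17\right) 156 = -2652$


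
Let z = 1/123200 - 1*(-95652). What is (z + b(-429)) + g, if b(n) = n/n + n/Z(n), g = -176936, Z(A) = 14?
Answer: -10017840799/123200 ≈ -81314.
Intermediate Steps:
b(n) = 1 + n/14 (b(n) = n/n + n/14 = 1 + n*(1/14) = 1 + n/14)
z = 11784326401/123200 (z = 1/123200 + 95652 = 11784326401/123200 ≈ 95652.)
(z + b(-429)) + g = (11784326401/123200 + (1 + (1/14)*(-429))) - 176936 = (11784326401/123200 + (1 - 429/14)) - 176936 = (11784326401/123200 - 415/14) - 176936 = 11780674401/123200 - 176936 = -10017840799/123200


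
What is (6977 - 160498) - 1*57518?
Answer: -211039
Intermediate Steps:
(6977 - 160498) - 1*57518 = -153521 - 57518 = -211039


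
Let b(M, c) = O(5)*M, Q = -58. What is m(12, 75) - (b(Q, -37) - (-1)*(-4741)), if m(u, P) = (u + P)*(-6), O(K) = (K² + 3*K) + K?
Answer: 6829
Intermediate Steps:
O(K) = K² + 4*K
m(u, P) = -6*P - 6*u (m(u, P) = (P + u)*(-6) = -6*P - 6*u)
b(M, c) = 45*M (b(M, c) = (5*(4 + 5))*M = (5*9)*M = 45*M)
m(12, 75) - (b(Q, -37) - (-1)*(-4741)) = (-6*75 - 6*12) - (45*(-58) - (-1)*(-4741)) = (-450 - 72) - (-2610 - 1*4741) = -522 - (-2610 - 4741) = -522 - 1*(-7351) = -522 + 7351 = 6829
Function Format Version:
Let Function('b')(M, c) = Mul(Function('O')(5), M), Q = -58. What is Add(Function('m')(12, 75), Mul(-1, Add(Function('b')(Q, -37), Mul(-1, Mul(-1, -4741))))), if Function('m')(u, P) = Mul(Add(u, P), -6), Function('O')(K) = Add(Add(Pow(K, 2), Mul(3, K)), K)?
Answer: 6829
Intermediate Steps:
Function('O')(K) = Add(Pow(K, 2), Mul(4, K))
Function('m')(u, P) = Add(Mul(-6, P), Mul(-6, u)) (Function('m')(u, P) = Mul(Add(P, u), -6) = Add(Mul(-6, P), Mul(-6, u)))
Function('b')(M, c) = Mul(45, M) (Function('b')(M, c) = Mul(Mul(5, Add(4, 5)), M) = Mul(Mul(5, 9), M) = Mul(45, M))
Add(Function('m')(12, 75), Mul(-1, Add(Function('b')(Q, -37), Mul(-1, Mul(-1, -4741))))) = Add(Add(Mul(-6, 75), Mul(-6, 12)), Mul(-1, Add(Mul(45, -58), Mul(-1, Mul(-1, -4741))))) = Add(Add(-450, -72), Mul(-1, Add(-2610, Mul(-1, 4741)))) = Add(-522, Mul(-1, Add(-2610, -4741))) = Add(-522, Mul(-1, -7351)) = Add(-522, 7351) = 6829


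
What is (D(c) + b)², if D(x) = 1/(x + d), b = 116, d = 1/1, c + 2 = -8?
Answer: 1087849/81 ≈ 13430.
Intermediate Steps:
c = -10 (c = -2 - 8 = -10)
d = 1
D(x) = 1/(1 + x) (D(x) = 1/(x + 1) = 1/(1 + x))
(D(c) + b)² = (1/(1 - 10) + 116)² = (1/(-9) + 116)² = (-⅑ + 116)² = (1043/9)² = 1087849/81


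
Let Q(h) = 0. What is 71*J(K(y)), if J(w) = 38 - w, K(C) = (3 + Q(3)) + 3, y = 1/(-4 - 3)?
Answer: 2272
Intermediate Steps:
y = -⅐ (y = 1/(-7) = -⅐ ≈ -0.14286)
K(C) = 6 (K(C) = (3 + 0) + 3 = 3 + 3 = 6)
71*J(K(y)) = 71*(38 - 1*6) = 71*(38 - 6) = 71*32 = 2272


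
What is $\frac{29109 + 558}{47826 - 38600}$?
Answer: $\frac{29667}{9226} \approx 3.2156$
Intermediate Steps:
$\frac{29109 + 558}{47826 - 38600} = \frac{29667}{9226}$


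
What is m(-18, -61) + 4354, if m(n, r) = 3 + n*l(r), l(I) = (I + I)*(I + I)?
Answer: -263555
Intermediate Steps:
l(I) = 4*I**2 (l(I) = (2*I)*(2*I) = 4*I**2)
m(n, r) = 3 + 4*n*r**2 (m(n, r) = 3 + n*(4*r**2) = 3 + 4*n*r**2)
m(-18, -61) + 4354 = (3 + 4*(-18)*(-61)**2) + 4354 = (3 + 4*(-18)*3721) + 4354 = (3 - 267912) + 4354 = -267909 + 4354 = -263555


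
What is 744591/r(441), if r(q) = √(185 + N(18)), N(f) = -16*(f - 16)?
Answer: 248197*√17/17 ≈ 60197.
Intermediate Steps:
N(f) = 256 - 16*f (N(f) = -16*(-16 + f) = 256 - 16*f)
r(q) = 3*√17 (r(q) = √(185 + (256 - 16*18)) = √(185 + (256 - 288)) = √(185 - 32) = √153 = 3*√17)
744591/r(441) = 744591/((3*√17)) = 744591*(√17/51) = 248197*√17/17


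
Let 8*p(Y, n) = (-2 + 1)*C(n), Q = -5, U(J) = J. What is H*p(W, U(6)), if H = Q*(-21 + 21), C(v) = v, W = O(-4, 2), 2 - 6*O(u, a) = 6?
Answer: 0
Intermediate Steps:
O(u, a) = -2/3 (O(u, a) = 1/3 - 1/6*6 = 1/3 - 1 = -2/3)
W = -2/3 ≈ -0.66667
H = 0 (H = -5*(-21 + 21) = -5*0 = 0)
p(Y, n) = -n/8 (p(Y, n) = ((-2 + 1)*n)/8 = (-n)/8 = -n/8)
H*p(W, U(6)) = 0*(-1/8*6) = 0*(-3/4) = 0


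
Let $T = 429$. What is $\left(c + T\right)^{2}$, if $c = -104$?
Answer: $105625$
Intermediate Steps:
$\left(c + T\right)^{2} = \left(-104 + 429\right)^{2} = 325^{2} = 105625$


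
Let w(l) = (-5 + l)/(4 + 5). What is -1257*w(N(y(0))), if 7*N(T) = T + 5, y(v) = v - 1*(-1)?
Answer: 12151/21 ≈ 578.62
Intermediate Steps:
y(v) = 1 + v (y(v) = v + 1 = 1 + v)
N(T) = 5/7 + T/7 (N(T) = (T + 5)/7 = (5 + T)/7 = 5/7 + T/7)
w(l) = -5/9 + l/9 (w(l) = (-5 + l)/9 = (-5 + l)*(1/9) = -5/9 + l/9)
-1257*w(N(y(0))) = -1257*(-5/9 + (5/7 + (1 + 0)/7)/9) = -1257*(-5/9 + (5/7 + (1/7)*1)/9) = -1257*(-5/9 + (5/7 + 1/7)/9) = -1257*(-5/9 + (1/9)*(6/7)) = -1257*(-5/9 + 2/21) = -1257*(-29/63) = 12151/21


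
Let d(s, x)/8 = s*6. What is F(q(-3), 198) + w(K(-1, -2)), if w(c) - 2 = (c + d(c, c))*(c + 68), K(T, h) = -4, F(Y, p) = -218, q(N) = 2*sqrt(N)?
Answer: -12760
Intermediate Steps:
d(s, x) = 48*s (d(s, x) = 8*(s*6) = 8*(6*s) = 48*s)
w(c) = 2 + 49*c*(68 + c) (w(c) = 2 + (c + 48*c)*(c + 68) = 2 + (49*c)*(68 + c) = 2 + 49*c*(68 + c))
F(q(-3), 198) + w(K(-1, -2)) = -218 + (2 + 49*(-4)**2 + 3332*(-4)) = -218 + (2 + 49*16 - 13328) = -218 + (2 + 784 - 13328) = -218 - 12542 = -12760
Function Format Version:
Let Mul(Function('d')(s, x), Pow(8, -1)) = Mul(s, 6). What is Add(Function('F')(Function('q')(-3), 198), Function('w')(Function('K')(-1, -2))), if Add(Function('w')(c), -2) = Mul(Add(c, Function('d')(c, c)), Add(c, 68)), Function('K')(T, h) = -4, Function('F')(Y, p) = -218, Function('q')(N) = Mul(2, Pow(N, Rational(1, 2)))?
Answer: -12760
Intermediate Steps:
Function('d')(s, x) = Mul(48, s) (Function('d')(s, x) = Mul(8, Mul(s, 6)) = Mul(8, Mul(6, s)) = Mul(48, s))
Function('w')(c) = Add(2, Mul(49, c, Add(68, c))) (Function('w')(c) = Add(2, Mul(Add(c, Mul(48, c)), Add(c, 68))) = Add(2, Mul(Mul(49, c), Add(68, c))) = Add(2, Mul(49, c, Add(68, c))))
Add(Function('F')(Function('q')(-3), 198), Function('w')(Function('K')(-1, -2))) = Add(-218, Add(2, Mul(49, Pow(-4, 2)), Mul(3332, -4))) = Add(-218, Add(2, Mul(49, 16), -13328)) = Add(-218, Add(2, 784, -13328)) = Add(-218, -12542) = -12760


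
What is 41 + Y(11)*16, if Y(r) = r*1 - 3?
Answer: 169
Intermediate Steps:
Y(r) = -3 + r (Y(r) = r - 3 = -3 + r)
41 + Y(11)*16 = 41 + (-3 + 11)*16 = 41 + 8*16 = 41 + 128 = 169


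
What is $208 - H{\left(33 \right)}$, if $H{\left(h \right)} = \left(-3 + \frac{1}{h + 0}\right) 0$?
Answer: $208$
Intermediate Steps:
$H{\left(h \right)} = 0$ ($H{\left(h \right)} = \left(-3 + \frac{1}{h}\right) 0 = 0$)
$208 - H{\left(33 \right)} = 208 - 0 = 208 + 0 = 208$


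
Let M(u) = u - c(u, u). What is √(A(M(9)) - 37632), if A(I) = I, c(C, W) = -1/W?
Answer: I*√338606/3 ≈ 193.97*I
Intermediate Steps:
M(u) = u + 1/u (M(u) = u - (-1)/u = u + 1/u)
√(A(M(9)) - 37632) = √((9 + 1/9) - 37632) = √((9 + ⅑) - 37632) = √(82/9 - 37632) = √(-338606/9) = I*√338606/3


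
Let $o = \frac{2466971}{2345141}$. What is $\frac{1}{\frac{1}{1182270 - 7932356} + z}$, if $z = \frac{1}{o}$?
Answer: $\frac{16652266409506}{15829900965155} \approx 1.052$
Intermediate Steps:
$o = \frac{2466971}{2345141}$ ($o = 2466971 \cdot \frac{1}{2345141} = \frac{2466971}{2345141} \approx 1.052$)
$z = \frac{2345141}{2466971}$ ($z = \frac{1}{\frac{2466971}{2345141}} = \frac{2345141}{2466971} \approx 0.95062$)
$\frac{1}{\frac{1}{1182270 - 7932356} + z} = \frac{1}{\frac{1}{1182270 - 7932356} + \frac{2345141}{2466971}} = \frac{1}{\frac{1}{-6750086} + \frac{2345141}{2466971}} = \frac{1}{- \frac{1}{6750086} + \frac{2345141}{2466971}} = \frac{1}{\frac{15829900965155}{16652266409506}} = \frac{16652266409506}{15829900965155}$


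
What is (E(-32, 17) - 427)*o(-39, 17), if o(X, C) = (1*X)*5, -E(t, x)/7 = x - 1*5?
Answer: 99645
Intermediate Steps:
E(t, x) = 35 - 7*x (E(t, x) = -7*(x - 1*5) = -7*(x - 5) = -7*(-5 + x) = 35 - 7*x)
o(X, C) = 5*X (o(X, C) = X*5 = 5*X)
(E(-32, 17) - 427)*o(-39, 17) = ((35 - 7*17) - 427)*(5*(-39)) = ((35 - 119) - 427)*(-195) = (-84 - 427)*(-195) = -511*(-195) = 99645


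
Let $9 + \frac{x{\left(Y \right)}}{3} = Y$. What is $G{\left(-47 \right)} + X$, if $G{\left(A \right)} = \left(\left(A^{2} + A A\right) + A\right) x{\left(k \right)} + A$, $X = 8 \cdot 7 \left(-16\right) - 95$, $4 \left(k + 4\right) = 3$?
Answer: $- \frac{646689}{4} \approx -1.6167 \cdot 10^{5}$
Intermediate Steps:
$k = - \frac{13}{4}$ ($k = -4 + \frac{1}{4} \cdot 3 = -4 + \frac{3}{4} = - \frac{13}{4} \approx -3.25$)
$x{\left(Y \right)} = -27 + 3 Y$
$X = -991$ ($X = 56 \left(-16\right) - 95 = -896 - 95 = -991$)
$G{\left(A \right)} = - \frac{147 A^{2}}{2} - \frac{143 A}{4}$ ($G{\left(A \right)} = \left(\left(A^{2} + A A\right) + A\right) \left(-27 + 3 \left(- \frac{13}{4}\right)\right) + A = \left(\left(A^{2} + A^{2}\right) + A\right) \left(-27 - \frac{39}{4}\right) + A = \left(2 A^{2} + A\right) \left(- \frac{147}{4}\right) + A = \left(A + 2 A^{2}\right) \left(- \frac{147}{4}\right) + A = \left(- \frac{147 A^{2}}{2} - \frac{147 A}{4}\right) + A = - \frac{147 A^{2}}{2} - \frac{143 A}{4}$)
$G{\left(-47 \right)} + X = \left(- \frac{1}{4}\right) \left(-47\right) \left(143 + 294 \left(-47\right)\right) - 991 = \left(- \frac{1}{4}\right) \left(-47\right) \left(143 - 13818\right) - 991 = \left(- \frac{1}{4}\right) \left(-47\right) \left(-13675\right) - 991 = - \frac{642725}{4} - 991 = - \frac{646689}{4}$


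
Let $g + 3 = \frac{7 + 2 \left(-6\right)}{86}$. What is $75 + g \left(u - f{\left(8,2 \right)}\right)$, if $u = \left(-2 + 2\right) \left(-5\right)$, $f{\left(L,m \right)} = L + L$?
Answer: $\frac{5329}{43} \approx 123.93$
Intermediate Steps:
$f{\left(L,m \right)} = 2 L$
$u = 0$ ($u = 0 \left(-5\right) = 0$)
$g = - \frac{263}{86}$ ($g = -3 + \frac{7 + 2 \left(-6\right)}{86} = -3 + \left(7 - 12\right) \frac{1}{86} = -3 - \frac{5}{86} = - \frac{263}{86} \approx -3.0581$)
$75 + g \left(u - f{\left(8,2 \right)}\right) = 75 - \frac{263 \left(0 - 2 \cdot 8\right)}{86} = 75 - \frac{263 \left(0 - 16\right)}{86} = 75 - - \frac{2104}{43} = 75 + \frac{2104}{43} = \frac{5329}{43}$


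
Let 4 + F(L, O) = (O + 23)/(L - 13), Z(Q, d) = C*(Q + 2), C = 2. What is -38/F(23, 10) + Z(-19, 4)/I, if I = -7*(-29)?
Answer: 10986/203 ≈ 54.118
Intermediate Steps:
Z(Q, d) = 4 + 2*Q (Z(Q, d) = 2*(Q + 2) = 2*(2 + Q) = 4 + 2*Q)
F(L, O) = -4 + (23 + O)/(-13 + L) (F(L, O) = -4 + (O + 23)/(L - 13) = -4 + (23 + O)/(-13 + L))
I = 203
-38/F(23, 10) + Z(-19, 4)/I = -38*(-13 + 23)/(75 + 10 - 4*23) + (4 + 2*(-19))/203 = -38*10/(75 + 10 - 92) + (4 - 38)*(1/203) = -38/((⅒)*(-7)) - 34*1/203 = -38/(-7/10) - 34/203 = -38*(-10/7) - 34/203 = 380/7 - 34/203 = 10986/203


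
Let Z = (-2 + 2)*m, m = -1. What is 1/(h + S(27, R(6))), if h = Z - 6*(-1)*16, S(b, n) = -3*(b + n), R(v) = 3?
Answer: 1/6 ≈ 0.16667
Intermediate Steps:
S(b, n) = -3*b - 3*n
Z = 0 (Z = (-2 + 2)*(-1) = 0*(-1) = 0)
h = 96 (h = 0 - 6*(-1)*16 = 0 + 6*16 = 0 + 96 = 96)
1/(h + S(27, R(6))) = 1/(96 + (-3*27 - 3*3)) = 1/(96 + (-81 - 9)) = 1/(96 - 90) = 1/6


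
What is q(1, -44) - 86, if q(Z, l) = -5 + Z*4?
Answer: -87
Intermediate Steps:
q(Z, l) = -5 + 4*Z
q(1, -44) - 86 = (-5 + 4*1) - 86 = (-5 + 4) - 86 = -1 - 86 = -87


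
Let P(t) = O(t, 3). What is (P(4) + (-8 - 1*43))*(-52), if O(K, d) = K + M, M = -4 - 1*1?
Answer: 2704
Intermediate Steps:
M = -5 (M = -4 - 1 = -5)
O(K, d) = -5 + K (O(K, d) = K - 5 = -5 + K)
P(t) = -5 + t
(P(4) + (-8 - 1*43))*(-52) = ((-5 + 4) + (-8 - 1*43))*(-52) = (-1 + (-8 - 43))*(-52) = (-1 - 51)*(-52) = -52*(-52) = 2704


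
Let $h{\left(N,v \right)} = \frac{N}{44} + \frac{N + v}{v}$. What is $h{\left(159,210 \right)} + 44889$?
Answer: $\frac{69137331}{1540} \approx 44894.0$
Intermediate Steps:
$h{\left(N,v \right)} = \frac{N}{44} + \frac{N + v}{v}$ ($h{\left(N,v \right)} = N \frac{1}{44} + \frac{N + v}{v} = \frac{N}{44} + \frac{N + v}{v}$)
$h{\left(159,210 \right)} + 44889 = \left(1 + \frac{1}{44} \cdot 159 + \frac{159}{210}\right) + 44889 = \left(1 + \frac{159}{44} + 159 \cdot \frac{1}{210}\right) + 44889 = \left(1 + \frac{159}{44} + \frac{53}{70}\right) + 44889 = \frac{8271}{1540} + 44889 = \frac{69137331}{1540}$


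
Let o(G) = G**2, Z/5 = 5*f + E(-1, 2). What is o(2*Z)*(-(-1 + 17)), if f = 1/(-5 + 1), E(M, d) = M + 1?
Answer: -2500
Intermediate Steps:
E(M, d) = 1 + M
f = -1/4 (f = 1/(-4) = -1/4 ≈ -0.25000)
Z = -25/4 (Z = 5*(5*(-1/4) + (1 - 1)) = 5*(-5/4 + 0) = 5*(-5/4) = -25/4 ≈ -6.2500)
o(2*Z)*(-(-1 + 17)) = (2*(-25/4))**2*(-(-1 + 17)) = (-25/2)**2*(-1*16) = (625/4)*(-16) = -2500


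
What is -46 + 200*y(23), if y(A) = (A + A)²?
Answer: 423154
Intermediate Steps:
y(A) = 4*A² (y(A) = (2*A)² = 4*A²)
-46 + 200*y(23) = -46 + 200*(4*23²) = -46 + 200*(4*529) = -46 + 200*2116 = -46 + 423200 = 423154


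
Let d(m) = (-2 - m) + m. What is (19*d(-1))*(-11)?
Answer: 418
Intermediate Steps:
d(m) = -2
(19*d(-1))*(-11) = (19*(-2))*(-11) = -38*(-11) = 418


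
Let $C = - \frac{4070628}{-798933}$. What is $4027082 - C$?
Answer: $\frac{1072454877626}{266311} \approx 4.0271 \cdot 10^{6}$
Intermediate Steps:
$C = \frac{1356876}{266311}$ ($C = \left(-4070628\right) \left(- \frac{1}{798933}\right) = \frac{1356876}{266311} \approx 5.0951$)
$4027082 - C = 4027082 - \frac{1356876}{266311} = \frac{1072454877626}{266311}$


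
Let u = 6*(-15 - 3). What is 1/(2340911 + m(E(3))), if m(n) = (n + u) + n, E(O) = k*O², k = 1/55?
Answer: 55/128744183 ≈ 4.2720e-7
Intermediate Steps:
u = -108 (u = 6*(-18) = -108)
k = 1/55 ≈ 0.018182
E(O) = O²/55
m(n) = -108 + 2*n (m(n) = (n - 108) + n = (-108 + n) + n = -108 + 2*n)
1/(2340911 + m(E(3))) = 1/(2340911 + (-108 + 2*((1/55)*3²))) = 1/(2340911 + (-108 + 2*((1/55)*9))) = 1/(2340911 + (-108 + 2*(9/55))) = 1/(2340911 + (-108 + 18/55)) = 1/(2340911 - 5922/55) = 1/(128744183/55) = 55/128744183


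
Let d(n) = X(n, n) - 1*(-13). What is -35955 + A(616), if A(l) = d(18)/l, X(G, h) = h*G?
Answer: -22147943/616 ≈ -35954.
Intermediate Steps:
X(G, h) = G*h
d(n) = 13 + n**2 (d(n) = n*n - 1*(-13) = n**2 + 13 = 13 + n**2)
A(l) = 337/l (A(l) = (13 + 18**2)/l = (13 + 324)/l = 337/l)
-35955 + A(616) = -35955 + 337/616 = -22147943/616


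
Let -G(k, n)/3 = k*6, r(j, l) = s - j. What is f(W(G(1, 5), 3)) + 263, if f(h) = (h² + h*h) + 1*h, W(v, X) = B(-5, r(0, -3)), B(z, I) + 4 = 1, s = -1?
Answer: 278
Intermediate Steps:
r(j, l) = -1 - j
B(z, I) = -3 (B(z, I) = -4 + 1 = -3)
G(k, n) = -18*k (G(k, n) = -3*k*6 = -18*k)
W(v, X) = -3
f(h) = h + 2*h² (f(h) = (h² + h²) + h = 2*h² + h = h + 2*h²)
f(W(G(1, 5), 3)) + 263 = -3*(1 + 2*(-3)) + 263 = -3*(1 - 6) + 263 = -3*(-5) + 263 = 15 + 263 = 278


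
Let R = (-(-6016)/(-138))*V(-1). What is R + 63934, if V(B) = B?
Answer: 4414454/69 ≈ 63978.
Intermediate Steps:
R = 3008/69 (R = -(-6016)/(-138)*(-1) = -(-6016)*(-1)/138*(-1) = -128*47/138*(-1) = -3008/69*(-1) = 3008/69 ≈ 43.594)
R + 63934 = 3008/69 + 63934 = 4414454/69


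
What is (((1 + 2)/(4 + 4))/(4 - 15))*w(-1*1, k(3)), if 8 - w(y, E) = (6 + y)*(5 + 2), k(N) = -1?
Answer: 81/88 ≈ 0.92045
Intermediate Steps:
w(y, E) = -34 - 7*y (w(y, E) = 8 - (6 + y)*(5 + 2) = 8 - (6 + y)*7 = 8 - (42 + 7*y) = 8 + (-42 - 7*y) = -34 - 7*y)
(((1 + 2)/(4 + 4))/(4 - 15))*w(-1*1, k(3)) = (((1 + 2)/(4 + 4))/(4 - 15))*(-34 - (-7)) = ((3/8)/(-11))*(-34 - 7*(-1)) = ((3*(⅛))*(-1/11))*(-34 + 7) = ((3/8)*(-1/11))*(-27) = -3/88*(-27) = 81/88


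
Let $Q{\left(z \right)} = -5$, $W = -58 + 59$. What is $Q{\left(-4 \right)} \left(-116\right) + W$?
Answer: $581$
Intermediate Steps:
$W = 1$
$Q{\left(-4 \right)} \left(-116\right) + W = \left(-5\right) \left(-116\right) + 1 = 580 + 1 = 581$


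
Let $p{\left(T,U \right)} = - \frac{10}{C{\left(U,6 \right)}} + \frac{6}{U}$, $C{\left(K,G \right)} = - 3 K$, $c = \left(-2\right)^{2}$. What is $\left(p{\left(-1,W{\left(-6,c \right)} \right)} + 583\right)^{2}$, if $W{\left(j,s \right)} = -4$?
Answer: $\frac{3034564}{9} \approx 3.3717 \cdot 10^{5}$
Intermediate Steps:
$c = 4$
$p{\left(T,U \right)} = \frac{28}{3 U}$ ($p{\left(T,U \right)} = - \frac{10}{\left(-3\right) U} + \frac{6}{U} = - 10 \left(- \frac{1}{3 U}\right) + \frac{6}{U} = \frac{10}{3 U} + \frac{6}{U} = \frac{28}{3 U}$)
$\left(p{\left(-1,W{\left(-6,c \right)} \right)} + 583\right)^{2} = \left(\frac{28}{3 \left(-4\right)} + 583\right)^{2} = \left(\frac{28}{3} \left(- \frac{1}{4}\right) + 583\right)^{2} = \left(- \frac{7}{3} + 583\right)^{2} = \left(\frac{1742}{3}\right)^{2} = \frac{3034564}{9}$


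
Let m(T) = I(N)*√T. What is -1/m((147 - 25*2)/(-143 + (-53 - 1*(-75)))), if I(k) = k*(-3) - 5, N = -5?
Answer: 11*I*√97/970 ≈ 0.11169*I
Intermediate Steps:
I(k) = -5 - 3*k (I(k) = -3*k - 5 = -5 - 3*k)
m(T) = 10*√T (m(T) = (-5 - 3*(-5))*√T = (-5 + 15)*√T = 10*√T)
-1/m((147 - 25*2)/(-143 + (-53 - 1*(-75)))) = -1/(10*√((147 - 25*2)/(-143 + (-53 - 1*(-75))))) = -1/(10*√((147 - 50)/(-143 + (-53 + 75)))) = -1/(10*√(97/(-143 + 22))) = -1/(10*√(97/(-121))) = -1/(10*√(97*(-1/121))) = -1/(10*√(-97/121)) = -1/(10*(I*√97/11)) = -1/(10*I*√97/11) = -(-11)*I*√97/970 = 11*I*√97/970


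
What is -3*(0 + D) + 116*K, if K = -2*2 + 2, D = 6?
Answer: -250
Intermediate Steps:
K = -2 (K = -4 + 2 = -2)
-3*(0 + D) + 116*K = -3*(0 + 6) + 116*(-2) = -3*6 - 232 = -18 - 232 = -250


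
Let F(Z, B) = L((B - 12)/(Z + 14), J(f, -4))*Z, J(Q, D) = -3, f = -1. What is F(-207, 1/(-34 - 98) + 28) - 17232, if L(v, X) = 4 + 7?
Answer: -19509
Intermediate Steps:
L(v, X) = 11
F(Z, B) = 11*Z
F(-207, 1/(-34 - 98) + 28) - 17232 = 11*(-207) - 17232 = -2277 - 17232 = -19509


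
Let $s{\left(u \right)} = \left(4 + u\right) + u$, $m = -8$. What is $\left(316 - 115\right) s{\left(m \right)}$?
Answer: $-2412$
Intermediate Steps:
$s{\left(u \right)} = 4 + 2 u$
$\left(316 - 115\right) s{\left(m \right)} = \left(316 - 115\right) \left(4 + 2 \left(-8\right)\right) = 201 \left(4 - 16\right) = 201 \left(-12\right) = -2412$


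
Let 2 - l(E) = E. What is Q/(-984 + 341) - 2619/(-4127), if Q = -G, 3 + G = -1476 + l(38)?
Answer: -4568388/2653661 ≈ -1.7215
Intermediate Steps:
l(E) = 2 - E
G = -1515 (G = -3 + (-1476 + (2 - 1*38)) = -3 + (-1476 + (2 - 38)) = -3 + (-1476 - 36) = -3 - 1512 = -1515)
Q = 1515 (Q = -1*(-1515) = 1515)
Q/(-984 + 341) - 2619/(-4127) = 1515/(-984 + 341) - 2619/(-4127) = 1515/(-643) - 2619*(-1/4127) = 1515*(-1/643) + 2619/4127 = -1515/643 + 2619/4127 = -4568388/2653661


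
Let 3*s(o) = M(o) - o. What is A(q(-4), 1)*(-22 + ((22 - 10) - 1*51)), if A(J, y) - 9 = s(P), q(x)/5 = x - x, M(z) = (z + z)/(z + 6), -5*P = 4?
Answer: -109007/195 ≈ -559.01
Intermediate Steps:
P = -⅘ (P = -⅕*4 = -⅘ ≈ -0.80000)
M(z) = 2*z/(6 + z) (M(z) = (2*z)/(6 + z) = 2*z/(6 + z))
s(o) = -o/3 + 2*o/(3*(6 + o)) (s(o) = (2*o/(6 + o) - o)/3 = (-o + 2*o/(6 + o))/3 = -o/3 + 2*o/(3*(6 + o)))
q(x) = 0 (q(x) = 5*(x - x) = 5*0 = 0)
A(J, y) = 1787/195 (A(J, y) = 9 + (⅓)*(-⅘)*(-4 - 1*(-⅘))/(6 - ⅘) = 9 + (⅓)*(-⅘)*(-4 + ⅘)/(26/5) = 9 + (⅓)*(-⅘)*(5/26)*(-16/5) = 9 + 32/195 = 1787/195)
A(q(-4), 1)*(-22 + ((22 - 10) - 1*51)) = 1787*(-22 + ((22 - 10) - 1*51))/195 = 1787*(-22 + (12 - 51))/195 = 1787*(-22 - 39)/195 = (1787/195)*(-61) = -109007/195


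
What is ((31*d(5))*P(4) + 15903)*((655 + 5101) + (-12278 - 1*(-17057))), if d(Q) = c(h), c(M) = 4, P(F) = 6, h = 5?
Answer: 175376145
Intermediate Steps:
d(Q) = 4
((31*d(5))*P(4) + 15903)*((655 + 5101) + (-12278 - 1*(-17057))) = ((31*4)*6 + 15903)*((655 + 5101) + (-12278 - 1*(-17057))) = (124*6 + 15903)*(5756 + (-12278 + 17057)) = (744 + 15903)*(5756 + 4779) = 16647*10535 = 175376145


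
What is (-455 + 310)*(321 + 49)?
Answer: -53650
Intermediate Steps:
(-455 + 310)*(321 + 49) = -145*370 = -53650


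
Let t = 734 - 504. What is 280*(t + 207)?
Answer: 122360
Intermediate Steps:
t = 230
280*(t + 207) = 280*(230 + 207) = 280*437 = 122360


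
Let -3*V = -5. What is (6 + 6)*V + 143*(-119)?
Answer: -16997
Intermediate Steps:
V = 5/3 (V = -⅓*(-5) = 5/3 ≈ 1.6667)
(6 + 6)*V + 143*(-119) = (6 + 6)*(5/3) + 143*(-119) = 12*(5/3) - 17017 = 20 - 17017 = -16997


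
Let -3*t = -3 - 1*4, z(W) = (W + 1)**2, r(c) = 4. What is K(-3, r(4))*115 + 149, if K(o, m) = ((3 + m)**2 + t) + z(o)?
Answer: 19537/3 ≈ 6512.3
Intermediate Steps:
z(W) = (1 + W)**2
t = 7/3 (t = -(-3 - 1*4)/3 = -(-3 - 4)/3 = -1/3*(-7) = 7/3 ≈ 2.3333)
K(o, m) = 7/3 + (1 + o)**2 + (3 + m)**2 (K(o, m) = ((3 + m)**2 + 7/3) + (1 + o)**2 = (7/3 + (3 + m)**2) + (1 + o)**2 = 7/3 + (1 + o)**2 + (3 + m)**2)
K(-3, r(4))*115 + 149 = (7/3 + (1 - 3)**2 + (3 + 4)**2)*115 + 149 = (7/3 + (-2)**2 + 7**2)*115 + 149 = (7/3 + 4 + 49)*115 + 149 = (166/3)*115 + 149 = 19090/3 + 149 = 19537/3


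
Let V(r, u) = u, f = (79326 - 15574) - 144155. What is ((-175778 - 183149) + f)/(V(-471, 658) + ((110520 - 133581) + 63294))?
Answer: -439330/40891 ≈ -10.744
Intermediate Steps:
f = -80403 (f = 63752 - 144155 = -80403)
((-175778 - 183149) + f)/(V(-471, 658) + ((110520 - 133581) + 63294)) = ((-175778 - 183149) - 80403)/(658 + ((110520 - 133581) + 63294)) = (-358927 - 80403)/(658 + (-23061 + 63294)) = -439330/(658 + 40233) = -439330/40891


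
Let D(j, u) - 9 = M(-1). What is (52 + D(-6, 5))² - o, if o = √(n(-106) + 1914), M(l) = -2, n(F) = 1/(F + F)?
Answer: 3481 - √21505651/106 ≈ 3437.3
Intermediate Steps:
n(F) = 1/(2*F)
D(j, u) = 7 (D(j, u) = 9 - 2 = 7)
o = √21505651/106 (o = √((½)/(-106) + 1914) = √((½)*(-1/106) + 1914) = √(-1/212 + 1914) = √(405767/212) = √21505651/106 ≈ 43.749)
(52 + D(-6, 5))² - o = (52 + 7)² - √21505651/106 = 59² - √21505651/106 = 3481 - √21505651/106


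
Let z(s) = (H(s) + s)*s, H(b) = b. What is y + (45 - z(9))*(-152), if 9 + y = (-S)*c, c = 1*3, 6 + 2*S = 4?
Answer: 17778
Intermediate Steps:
S = -1 (S = -3 + (½)*4 = -3 + 2 = -1)
c = 3
z(s) = 2*s² (z(s) = (s + s)*s = (2*s)*s = 2*s²)
y = -6 (y = -9 - 1*(-1)*3 = -9 + 1*3 = -9 + 3 = -6)
y + (45 - z(9))*(-152) = -6 + (45 - 2*9²)*(-152) = -6 + (45 - 2*81)*(-152) = -6 + (45 - 1*162)*(-152) = -6 + (45 - 162)*(-152) = -6 - 117*(-152) = -6 + 17784 = 17778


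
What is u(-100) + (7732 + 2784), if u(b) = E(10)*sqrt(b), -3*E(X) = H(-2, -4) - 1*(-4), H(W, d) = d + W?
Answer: 10516 + 20*I/3 ≈ 10516.0 + 6.6667*I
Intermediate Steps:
H(W, d) = W + d
E(X) = 2/3 (E(X) = -((-2 - 4) - 1*(-4))/3 = -(-6 + 4)/3 = -1/3*(-2) = 2/3)
u(b) = 2*sqrt(b)/3
u(-100) + (7732 + 2784) = 2*sqrt(-100)/3 + (7732 + 2784) = 2*(10*I)/3 + 10516 = 20*I/3 + 10516 = 10516 + 20*I/3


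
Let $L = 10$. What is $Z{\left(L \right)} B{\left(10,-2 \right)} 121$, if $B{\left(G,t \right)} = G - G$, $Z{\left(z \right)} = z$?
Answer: $0$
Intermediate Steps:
$B{\left(G,t \right)} = 0$
$Z{\left(L \right)} B{\left(10,-2 \right)} 121 = 10 \cdot 0 \cdot 121 = 0 \cdot 121 = 0$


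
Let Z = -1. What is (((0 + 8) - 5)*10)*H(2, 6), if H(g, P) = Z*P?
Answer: -180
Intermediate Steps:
H(g, P) = -P
(((0 + 8) - 5)*10)*H(2, 6) = (((0 + 8) - 5)*10)*(-1*6) = ((8 - 5)*10)*(-6) = (3*10)*(-6) = 30*(-6) = -180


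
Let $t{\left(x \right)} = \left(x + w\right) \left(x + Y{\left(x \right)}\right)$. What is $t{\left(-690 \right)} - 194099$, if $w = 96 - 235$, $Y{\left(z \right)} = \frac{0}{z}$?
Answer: $377911$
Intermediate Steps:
$Y{\left(z \right)} = 0$
$w = -139$
$t{\left(x \right)} = x \left(-139 + x\right)$ ($t{\left(x \right)} = \left(x - 139\right) \left(x + 0\right) = \left(-139 + x\right) x = x \left(-139 + x\right)$)
$t{\left(-690 \right)} - 194099 = - 690 \left(-139 - 690\right) - 194099 = \left(-690\right) \left(-829\right) - 194099 = 572010 - 194099 = 377911$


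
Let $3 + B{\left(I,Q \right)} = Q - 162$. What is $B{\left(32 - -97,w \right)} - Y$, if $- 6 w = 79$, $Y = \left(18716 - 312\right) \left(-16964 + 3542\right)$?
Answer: $\frac{1482109859}{6} \approx 2.4702 \cdot 10^{8}$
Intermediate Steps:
$Y = -247018488$ ($Y = 18404 \left(-13422\right) = -247018488$)
$w = - \frac{79}{6}$ ($w = \left(- \frac{1}{6}\right) 79 = - \frac{79}{6} \approx -13.167$)
$B{\left(I,Q \right)} = -165 + Q$ ($B{\left(I,Q \right)} = -3 + \left(Q - 162\right) = -3 + \left(-162 + Q\right) = -165 + Q$)
$B{\left(32 - -97,w \right)} - Y = \left(-165 - \frac{79}{6}\right) - -247018488 = - \frac{1069}{6} + 247018488 = \frac{1482109859}{6}$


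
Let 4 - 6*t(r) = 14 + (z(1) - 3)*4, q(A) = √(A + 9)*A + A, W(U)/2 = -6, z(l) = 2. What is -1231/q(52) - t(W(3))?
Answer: 4351/3120 - 1231*√61/3120 ≈ -1.6870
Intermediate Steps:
W(U) = -12 (W(U) = 2*(-6) = -12)
q(A) = A + A*√(9 + A) (q(A) = √(9 + A)*A + A = A*√(9 + A) + A = A + A*√(9 + A))
t(r) = -1 (t(r) = ⅔ - (14 + (2 - 3)*4)/6 = ⅔ - (14 - 1*4)/6 = ⅔ - (14 - 4)/6 = ⅔ - ⅙*10 = ⅔ - 5/3 = -1)
-1231/q(52) - t(W(3)) = -1231*1/(52*(1 + √(9 + 52))) - 1*(-1) = -1231*1/(52*(1 + √61)) + 1 = -1231/(52 + 52*√61) + 1 = 1 - 1231/(52 + 52*√61)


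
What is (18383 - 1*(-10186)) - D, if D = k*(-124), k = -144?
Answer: 10713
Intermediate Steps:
D = 17856 (D = -144*(-124) = 17856)
(18383 - 1*(-10186)) - D = (18383 - 1*(-10186)) - 1*17856 = (18383 + 10186) - 17856 = 28569 - 17856 = 10713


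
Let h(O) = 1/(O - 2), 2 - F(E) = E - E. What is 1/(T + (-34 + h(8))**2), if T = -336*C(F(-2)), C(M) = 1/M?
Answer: 36/35161 ≈ 0.0010239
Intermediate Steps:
F(E) = 2 (F(E) = 2 - (E - E) = 2 - 1*0 = 2 + 0 = 2)
h(O) = 1/(-2 + O)
T = -168 (T = -336/2 = -336*1/2 = -168)
1/(T + (-34 + h(8))**2) = 1/(-168 + (-34 + 1/(-2 + 8))**2) = 1/(-168 + (-34 + 1/6)**2) = 1/(-168 + (-203/6)**2) = 1/(-168 + 41209/36) = 1/(35161/36) = 36/35161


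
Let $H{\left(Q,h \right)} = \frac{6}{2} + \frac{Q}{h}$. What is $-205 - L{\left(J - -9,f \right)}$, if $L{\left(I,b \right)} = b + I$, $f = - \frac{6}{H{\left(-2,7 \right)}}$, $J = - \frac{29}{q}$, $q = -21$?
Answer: $- \frac{85055}{399} \approx -213.17$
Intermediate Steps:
$H{\left(Q,h \right)} = 3 + \frac{Q}{h}$ ($H{\left(Q,h \right)} = 6 \cdot \frac{1}{2} + \frac{Q}{h} = 3 + \frac{Q}{h}$)
$J = \frac{29}{21}$ ($J = - \frac{29}{-21} = \left(-29\right) \left(- \frac{1}{21}\right) = \frac{29}{21} \approx 1.381$)
$f = - \frac{42}{19}$ ($f = - \frac{6}{3 - \frac{2}{7}} = - \frac{6}{\frac{19}{7}} = \left(-6\right) \frac{7}{19} = - \frac{42}{19} \approx -2.2105$)
$L{\left(I,b \right)} = I + b$
$-205 - L{\left(J - -9,f \right)} = -205 - \left(\left(\frac{29}{21} - -9\right) - \frac{42}{19}\right) = -205 - \left(\left(\frac{29}{21} + 9\right) - \frac{42}{19}\right) = -205 - \left(\frac{218}{21} - \frac{42}{19}\right) = -205 - \frac{3260}{399} = - \frac{85055}{399}$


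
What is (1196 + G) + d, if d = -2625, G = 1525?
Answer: 96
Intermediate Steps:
(1196 + G) + d = (1196 + 1525) - 2625 = 2721 - 2625 = 96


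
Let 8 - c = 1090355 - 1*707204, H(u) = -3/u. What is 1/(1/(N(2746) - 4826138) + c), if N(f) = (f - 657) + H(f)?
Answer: -13246838557/5075433465247397 ≈ -2.6100e-6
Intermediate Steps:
c = -383143 (c = 8 - (1090355 - 1*707204) = 8 - (1090355 - 707204) = 8 - 1*383151 = 8 - 383151 = -383143)
N(f) = -657 + f - 3/f (N(f) = (f - 657) - 3/f = (-657 + f) - 3/f = -657 + f - 3/f)
1/(1/(N(2746) - 4826138) + c) = 1/(1/((-657 + 2746 - 3/2746) - 4826138) - 383143) = 1/(1/(5736391/2746 - 4826138) - 383143) = 1/(1/(-13246838557/2746) - 383143) = 1/(-2746/13246838557 - 383143) = 1/(-5075433465247397/13246838557) = -13246838557/5075433465247397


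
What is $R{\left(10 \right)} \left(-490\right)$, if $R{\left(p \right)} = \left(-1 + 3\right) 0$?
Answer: $0$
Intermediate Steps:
$R{\left(p \right)} = 0$ ($R{\left(p \right)} = 2 \cdot 0 = 0$)
$R{\left(10 \right)} \left(-490\right) = 0 \left(-490\right) = 0$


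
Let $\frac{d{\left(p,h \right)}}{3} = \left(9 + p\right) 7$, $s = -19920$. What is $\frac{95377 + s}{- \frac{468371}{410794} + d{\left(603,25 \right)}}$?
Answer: $\frac{30997282858}{5279056117} \approx 5.8717$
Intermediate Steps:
$d{\left(p,h \right)} = 189 + 21 p$ ($d{\left(p,h \right)} = 3 \left(9 + p\right) 7 = 3 \left(63 + 7 p\right) = 189 + 21 p$)
$\frac{95377 + s}{- \frac{468371}{410794} + d{\left(603,25 \right)}} = \frac{95377 - 19920}{- \frac{468371}{410794} + \left(189 + 21 \cdot 603\right)} = \frac{75457}{\left(-468371\right) \frac{1}{410794} + \left(189 + 12663\right)} = \frac{75457}{- \frac{468371}{410794} + 12852} = \frac{75457}{\frac{5279056117}{410794}} = 75457 \cdot \frac{410794}{5279056117} = \frac{30997282858}{5279056117}$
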